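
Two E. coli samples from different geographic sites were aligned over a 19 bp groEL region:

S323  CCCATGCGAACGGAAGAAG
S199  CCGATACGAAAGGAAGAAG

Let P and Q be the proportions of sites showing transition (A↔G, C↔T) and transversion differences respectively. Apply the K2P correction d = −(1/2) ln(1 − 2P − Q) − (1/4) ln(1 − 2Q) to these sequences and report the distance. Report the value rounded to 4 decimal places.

0.1773

Mismatches occur at site 3 (C→G, transversion), site 6 (G→A, transition), site 11 (C→A, transversion).
Of the 3 differences, 1 transition and 2 transversions over 19 sites: P = 1/19 = 0.052632, Q = 2/19 = 0.105263.
d = −0.5·ln(0.789473) − 0.25·ln(0.789474) = −0.5·(-0.236390) − 0.25·(-0.236388) = 0.1773.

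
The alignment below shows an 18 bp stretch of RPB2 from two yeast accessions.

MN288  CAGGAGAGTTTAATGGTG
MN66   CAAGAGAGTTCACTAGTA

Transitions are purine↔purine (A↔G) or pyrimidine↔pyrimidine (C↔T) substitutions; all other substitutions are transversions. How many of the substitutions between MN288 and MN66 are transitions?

The sequences differ at positions 3 (G/A, transition), 11 (T/C, transition), 13 (A/C, transversion), 15 (G/A, transition), 18 (G/A, transition).
Of the 5 differences, 4 transitions and 1 transversion, so the answer is 4.

4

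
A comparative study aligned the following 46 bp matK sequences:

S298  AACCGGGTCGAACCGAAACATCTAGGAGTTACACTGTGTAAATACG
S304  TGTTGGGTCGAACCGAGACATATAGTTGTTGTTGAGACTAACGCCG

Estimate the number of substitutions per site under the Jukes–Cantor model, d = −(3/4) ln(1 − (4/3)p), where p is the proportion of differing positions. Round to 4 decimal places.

0.5532

Differing sites — 1:A/T; 2:A/G; 3:C/T; 4:C/T; 17:A/G; 22:C/A; 26:G/T; 27:A/T; 31:A/G; 32:C/T; 33:A/T; 34:C/G; 35:T/A; 37:T/A; 38:G/C; 42:A/C; 43:T/G; 44:A/C.
p = 18/46 = 0.391304.
d = −0.75 · ln(1 − (4/3)·0.391304) = −0.75 · ln(0.478261) = −0.75 · (-0.737599) = 0.5532.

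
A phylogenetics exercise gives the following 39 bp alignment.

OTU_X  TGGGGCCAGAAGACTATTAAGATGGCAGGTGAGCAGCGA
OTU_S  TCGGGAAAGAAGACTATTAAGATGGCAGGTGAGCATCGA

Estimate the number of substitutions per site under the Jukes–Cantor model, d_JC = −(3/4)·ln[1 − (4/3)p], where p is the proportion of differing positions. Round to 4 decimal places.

0.1103

The sequences differ at positions 2 (G/C), 6 (C/A), 7 (C/A), 36 (G/T).
p = 4/39 = 0.102564.
d = −0.75 · ln(1 − (4/3)·0.102564) = −0.75 · ln(0.863248) = −0.75 · (-0.147053) = 0.1103.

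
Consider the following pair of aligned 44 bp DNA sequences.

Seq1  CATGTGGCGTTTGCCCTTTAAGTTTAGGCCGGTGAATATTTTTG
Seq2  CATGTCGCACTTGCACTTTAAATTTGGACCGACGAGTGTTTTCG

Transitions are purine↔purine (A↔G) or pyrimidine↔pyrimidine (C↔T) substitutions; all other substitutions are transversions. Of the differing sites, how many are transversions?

Differing sites — 6:G/C (Tv); 9:G/A (Ti); 10:T/C (Ti); 15:C/A (Tv); 22:G/A (Ti); 26:A/G (Ti); 28:G/A (Ti); 32:G/A (Ti); 33:T/C (Ti); 36:A/G (Ti); 38:A/G (Ti); 43:T/C (Ti).
Of the 12 differences, 10 transitions and 2 transversions, so the answer is 2.

2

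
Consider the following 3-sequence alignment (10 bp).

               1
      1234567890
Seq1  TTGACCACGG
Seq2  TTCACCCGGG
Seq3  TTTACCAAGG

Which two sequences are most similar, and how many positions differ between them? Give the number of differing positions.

2

Pairwise Hamming distances:
  Seq1 vs Seq2: 3
  Seq1 vs Seq3: 2
  Seq2 vs Seq3: 3
The smallest is 2, between Seq1 and Seq3.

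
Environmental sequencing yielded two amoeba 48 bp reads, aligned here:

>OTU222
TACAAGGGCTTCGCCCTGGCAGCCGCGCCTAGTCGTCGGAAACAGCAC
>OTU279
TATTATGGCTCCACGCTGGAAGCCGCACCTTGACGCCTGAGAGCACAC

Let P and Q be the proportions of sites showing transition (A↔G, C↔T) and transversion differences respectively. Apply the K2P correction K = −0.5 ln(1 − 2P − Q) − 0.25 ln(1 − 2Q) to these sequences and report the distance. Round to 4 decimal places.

Differing sites — 3:C/T (Ti); 4:A/T (Tv); 6:G/T (Tv); 11:T/C (Ti); 13:G/A (Ti); 15:C/G (Tv); 20:C/A (Tv); 27:G/A (Ti); 31:A/T (Tv); 33:T/A (Tv); 36:T/C (Ti); 38:G/T (Tv); 41:A/G (Ti); 43:C/G (Tv); 44:A/C (Tv); 45:G/A (Ti).
Of the 16 differences, 7 transitions and 9 transversions over 48 sites: P = 7/48 = 0.145833, Q = 9/48 = 0.187500.
d = −0.5·ln(0.520834) − 0.25·ln(0.625000) = −0.5·(-0.652324) − 0.25·(-0.470004) = 0.4437.

0.4437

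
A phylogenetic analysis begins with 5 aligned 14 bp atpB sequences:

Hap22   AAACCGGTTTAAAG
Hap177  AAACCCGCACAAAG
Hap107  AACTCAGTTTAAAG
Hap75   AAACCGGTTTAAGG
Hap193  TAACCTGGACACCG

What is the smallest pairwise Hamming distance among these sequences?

Pairwise Hamming distances:
  Hap22 vs Hap177: 4
  Hap22 vs Hap107: 3
  Hap22 vs Hap75: 1
  Hap22 vs Hap193: 7
  Hap177 vs Hap107: 6
  Hap177 vs Hap75: 5
  Hap177 vs Hap193: 5
  Hap107 vs Hap75: 4
  Hap107 vs Hap193: 9
  Hap75 vs Hap193: 7
The smallest is 1, between Hap22 and Hap75.

1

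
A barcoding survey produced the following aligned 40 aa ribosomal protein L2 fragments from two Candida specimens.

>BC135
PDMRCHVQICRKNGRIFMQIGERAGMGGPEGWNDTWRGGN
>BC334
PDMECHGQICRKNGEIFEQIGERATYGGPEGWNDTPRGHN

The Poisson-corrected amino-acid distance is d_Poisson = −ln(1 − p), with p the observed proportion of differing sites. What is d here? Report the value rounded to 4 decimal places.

The sequences differ at positions 4 (R/E), 7 (V/G), 15 (R/E), 18 (M/E), 25 (G/T), 26 (M/Y), 36 (W/P), 39 (G/H).
p = 8/40 = 0.200000.
d = −ln(1 − 0.200000) = −ln(0.800000) = 0.2231.

0.2231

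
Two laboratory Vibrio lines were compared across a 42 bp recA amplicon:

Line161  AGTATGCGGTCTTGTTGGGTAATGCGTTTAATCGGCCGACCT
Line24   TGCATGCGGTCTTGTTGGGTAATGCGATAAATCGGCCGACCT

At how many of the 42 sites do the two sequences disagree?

4

Mismatches occur at site 1 (A/T), site 3 (T/C), site 27 (T/A), site 29 (T/A).
That gives 4 mismatches out of 42 aligned sites, so the Hamming distance is 4.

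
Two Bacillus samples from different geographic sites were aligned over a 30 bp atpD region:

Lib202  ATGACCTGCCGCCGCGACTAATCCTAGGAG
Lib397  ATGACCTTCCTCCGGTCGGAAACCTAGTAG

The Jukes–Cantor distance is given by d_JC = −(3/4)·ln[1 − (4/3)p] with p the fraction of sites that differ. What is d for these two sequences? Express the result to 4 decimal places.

0.3831

The sequences differ at positions 8 (G/T), 11 (G/T), 15 (C/G), 16 (G/T), 17 (A/C), 18 (C/G), 19 (T/G), 22 (T/A), 28 (G/T).
p = 9/30 = 0.300000.
d = −0.75 · ln(1 − (4/3)·0.300000) = −0.75 · ln(0.600000) = −0.75 · (-0.510826) = 0.3831.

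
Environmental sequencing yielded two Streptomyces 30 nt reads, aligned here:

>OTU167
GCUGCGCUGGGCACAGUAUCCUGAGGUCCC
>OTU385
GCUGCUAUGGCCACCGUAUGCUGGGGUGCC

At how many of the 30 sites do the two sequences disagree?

Mismatches occur at site 6 (G→U), site 7 (C→A), site 11 (G→C), site 15 (A→C), site 20 (C→G), site 24 (A→G), site 28 (C→G).
That gives 7 mismatches out of 30 aligned sites, so the Hamming distance is 7.

7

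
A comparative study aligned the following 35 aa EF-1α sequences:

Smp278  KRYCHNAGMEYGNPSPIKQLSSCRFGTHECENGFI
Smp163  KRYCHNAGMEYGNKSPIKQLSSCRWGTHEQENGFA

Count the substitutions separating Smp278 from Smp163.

4

Mismatches occur at site 14 (P→K), site 25 (F→W), site 30 (C→Q), site 35 (I→A).
That gives 4 mismatches out of 35 aligned sites, so the Hamming distance is 4.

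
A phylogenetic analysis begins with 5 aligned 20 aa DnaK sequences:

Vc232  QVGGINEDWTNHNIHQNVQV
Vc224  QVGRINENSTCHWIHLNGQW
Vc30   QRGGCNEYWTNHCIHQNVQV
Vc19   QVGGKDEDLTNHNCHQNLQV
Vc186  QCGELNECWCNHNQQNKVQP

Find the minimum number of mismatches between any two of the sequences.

4

Pairwise Hamming distances:
  Vc232 vs Vc224: 8
  Vc232 vs Vc30: 4
  Vc232 vs Vc19: 5
  Vc232 vs Vc186: 10
  Vc224 vs Vc30: 10
  Vc224 vs Vc19: 11
  Vc224 vs Vc186: 14
  Vc30 vs Vc19: 8
  Vc30 vs Vc186: 11
  Vc19 vs Vc186: 13
The smallest is 4, between Vc232 and Vc30.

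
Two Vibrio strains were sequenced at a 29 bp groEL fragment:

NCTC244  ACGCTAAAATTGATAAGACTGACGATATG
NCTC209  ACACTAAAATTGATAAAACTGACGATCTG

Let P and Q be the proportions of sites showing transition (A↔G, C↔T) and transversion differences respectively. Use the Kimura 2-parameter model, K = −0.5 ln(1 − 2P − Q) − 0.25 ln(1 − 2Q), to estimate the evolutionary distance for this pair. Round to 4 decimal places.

The sequences differ at positions 3 (G/A, transition), 17 (G/A, transition), 27 (A/C, transversion).
Of the 3 differences, 2 transitions and 1 transversion over 29 sites: P = 2/29 = 0.068966, Q = 1/29 = 0.034483.
d = −0.5·ln(0.827585) − 0.25·ln(0.931034) = −0.5·(-0.189243) − 0.25·(-0.071459) = 0.1125.

0.1125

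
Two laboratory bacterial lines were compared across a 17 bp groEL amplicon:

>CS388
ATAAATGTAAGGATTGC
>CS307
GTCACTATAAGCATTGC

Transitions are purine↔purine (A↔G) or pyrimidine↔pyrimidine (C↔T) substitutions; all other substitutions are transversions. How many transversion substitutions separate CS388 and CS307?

The sequences differ at positions 1 (A/G, transition), 3 (A/C, transversion), 5 (A/C, transversion), 7 (G/A, transition), 12 (G/C, transversion).
Of the 5 differences, 2 transitions and 3 transversions, so the answer is 3.

3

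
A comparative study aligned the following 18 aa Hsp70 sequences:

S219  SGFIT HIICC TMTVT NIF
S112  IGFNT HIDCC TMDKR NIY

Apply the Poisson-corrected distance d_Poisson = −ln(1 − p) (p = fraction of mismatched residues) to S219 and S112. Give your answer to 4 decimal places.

Differing sites — 1:S/I; 4:I/N; 8:I/D; 13:T/D; 14:V/K; 15:T/R; 18:F/Y.
p = 7/18 = 0.388889.
d = −ln(1 − 0.388889) = −ln(0.611111) = 0.4925.

0.4925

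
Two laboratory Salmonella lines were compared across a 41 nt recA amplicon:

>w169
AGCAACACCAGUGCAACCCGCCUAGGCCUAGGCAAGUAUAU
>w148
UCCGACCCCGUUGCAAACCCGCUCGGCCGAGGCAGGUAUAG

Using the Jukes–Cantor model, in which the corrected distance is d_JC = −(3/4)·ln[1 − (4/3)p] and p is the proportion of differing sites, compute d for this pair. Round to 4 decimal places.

0.4121

The sequences differ at positions 1 (A/U), 2 (G/C), 4 (A/G), 7 (A/C), 10 (A/G), 11 (G/U), 17 (C/A), 20 (G/C), 21 (C/G), 24 (A/C), 29 (U/G), 35 (A/G), 41 (U/G).
p = 13/41 = 0.317073.
d = −0.75 · ln(1 − (4/3)·0.317073) = −0.75 · ln(0.577236) = −0.75 · (-0.549504) = 0.4121.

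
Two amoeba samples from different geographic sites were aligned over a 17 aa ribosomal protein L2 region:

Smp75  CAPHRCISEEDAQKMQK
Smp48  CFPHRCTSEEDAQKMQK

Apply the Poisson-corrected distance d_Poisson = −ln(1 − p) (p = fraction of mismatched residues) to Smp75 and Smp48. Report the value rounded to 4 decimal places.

0.1252

Differing sites — 2:A/F; 7:I/T.
p = 2/17 = 0.117647.
d = −ln(1 − 0.117647) = −ln(0.882353) = 0.1252.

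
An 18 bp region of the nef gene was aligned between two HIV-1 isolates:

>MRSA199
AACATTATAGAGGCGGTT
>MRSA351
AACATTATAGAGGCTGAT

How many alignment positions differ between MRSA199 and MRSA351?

Mismatches occur at site 15 (G→T), site 17 (T→A).
That gives 2 mismatches out of 18 aligned sites, so the Hamming distance is 2.

2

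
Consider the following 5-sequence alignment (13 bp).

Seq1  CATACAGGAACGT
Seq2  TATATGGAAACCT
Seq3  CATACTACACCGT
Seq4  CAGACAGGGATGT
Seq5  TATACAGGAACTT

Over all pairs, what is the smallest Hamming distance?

2

Pairwise Hamming distances:
  Seq1 vs Seq2: 5
  Seq1 vs Seq3: 4
  Seq1 vs Seq4: 3
  Seq1 vs Seq5: 2
  Seq2 vs Seq3: 7
  Seq2 vs Seq4: 8
  Seq2 vs Seq5: 4
  Seq3 vs Seq4: 7
  Seq3 vs Seq5: 6
  Seq4 vs Seq5: 5
The smallest is 2, between Seq1 and Seq5.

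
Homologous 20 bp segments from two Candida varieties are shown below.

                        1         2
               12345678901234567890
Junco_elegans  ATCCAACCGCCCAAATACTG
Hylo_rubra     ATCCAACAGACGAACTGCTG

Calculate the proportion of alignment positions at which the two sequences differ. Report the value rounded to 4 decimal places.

0.2500

Mismatches occur at site 8 (C/A), site 10 (C/A), site 12 (C/G), site 15 (A/C), site 17 (A/G).
There are 5 differences over 20 sites, so p = 5/20 = 0.2500.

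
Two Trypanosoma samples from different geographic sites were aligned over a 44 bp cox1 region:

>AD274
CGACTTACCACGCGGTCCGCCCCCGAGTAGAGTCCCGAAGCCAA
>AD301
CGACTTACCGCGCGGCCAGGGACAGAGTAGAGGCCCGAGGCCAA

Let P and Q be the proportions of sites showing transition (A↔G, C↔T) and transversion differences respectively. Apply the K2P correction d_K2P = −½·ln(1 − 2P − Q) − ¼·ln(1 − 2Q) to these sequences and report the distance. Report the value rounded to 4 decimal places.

0.2388

Mismatches occur at site 10 (A/G, transition), site 16 (T/C, transition), site 18 (C/A, transversion), site 20 (C/G, transversion), site 21 (C/G, transversion), site 22 (C/A, transversion), site 24 (C/A, transversion), site 33 (T/G, transversion), site 39 (A/G, transition).
Of the 9 differences, 3 transitions and 6 transversions over 44 sites: P = 3/44 = 0.068182, Q = 6/44 = 0.136364.
d = −0.5·ln(0.727272) − 0.25·ln(0.727272) = −0.5·(-0.318455) − 0.25·(-0.318455) = 0.2388.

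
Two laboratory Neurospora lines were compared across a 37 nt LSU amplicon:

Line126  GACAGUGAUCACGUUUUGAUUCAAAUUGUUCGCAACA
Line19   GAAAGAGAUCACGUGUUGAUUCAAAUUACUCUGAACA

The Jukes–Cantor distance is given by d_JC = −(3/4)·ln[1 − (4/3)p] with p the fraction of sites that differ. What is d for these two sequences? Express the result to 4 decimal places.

Differing sites — 3:C/A; 6:U/A; 15:U/G; 28:G/A; 29:U/C; 32:G/U; 33:C/G.
p = 7/37 = 0.189189.
d = −0.75 · ln(1 − (4/3)·0.189189) = −0.75 · ln(0.747748) = −0.75 · (-0.290689) = 0.2180.

0.2180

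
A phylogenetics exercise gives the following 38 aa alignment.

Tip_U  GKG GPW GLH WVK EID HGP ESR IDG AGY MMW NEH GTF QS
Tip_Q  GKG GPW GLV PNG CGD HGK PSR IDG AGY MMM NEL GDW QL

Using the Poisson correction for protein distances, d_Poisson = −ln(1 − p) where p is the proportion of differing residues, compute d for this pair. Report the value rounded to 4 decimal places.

Mismatches occur at site 9 (H→V), site 10 (W→P), site 11 (V→N), site 12 (K→G), site 13 (E→C), site 14 (I→G), site 18 (P→K), site 19 (E→P), site 30 (W→M), site 33 (H→L), site 35 (T→D), site 36 (F→W), site 38 (S→L).
p = 13/38 = 0.342105.
d = −ln(1 − 0.342105) = −ln(0.657895) = 0.4187.

0.4187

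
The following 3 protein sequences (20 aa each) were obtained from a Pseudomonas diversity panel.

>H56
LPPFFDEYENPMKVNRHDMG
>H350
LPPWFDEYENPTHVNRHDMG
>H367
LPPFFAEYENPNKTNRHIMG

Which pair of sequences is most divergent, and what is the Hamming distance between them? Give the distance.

Pairwise Hamming distances:
  H56 vs H350: 3
  H56 vs H367: 4
  H350 vs H367: 6
The largest is 6, between H350 and H367.

6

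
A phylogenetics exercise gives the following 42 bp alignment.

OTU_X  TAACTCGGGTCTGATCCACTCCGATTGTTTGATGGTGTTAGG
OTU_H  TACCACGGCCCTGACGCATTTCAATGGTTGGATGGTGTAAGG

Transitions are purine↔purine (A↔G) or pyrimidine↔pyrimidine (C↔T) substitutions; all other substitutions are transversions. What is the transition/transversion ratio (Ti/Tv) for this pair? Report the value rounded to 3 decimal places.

0.714

Differing sites — 3:A/C (Tv); 5:T/A (Tv); 9:G/C (Tv); 10:T/C (Ti); 15:T/C (Ti); 16:C/G (Tv); 19:C/T (Ti); 21:C/T (Ti); 23:G/A (Ti); 26:T/G (Tv); 30:T/G (Tv); 39:T/A (Tv).
Of the 12 differences, 5 transitions and 7 transversions, so Ti/Tv = 5/7 = 0.714.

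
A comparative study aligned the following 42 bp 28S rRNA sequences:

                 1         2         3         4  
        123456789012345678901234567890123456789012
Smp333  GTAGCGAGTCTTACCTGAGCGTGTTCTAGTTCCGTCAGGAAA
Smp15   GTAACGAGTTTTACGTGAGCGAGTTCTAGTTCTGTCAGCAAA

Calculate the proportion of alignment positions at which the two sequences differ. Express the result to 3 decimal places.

0.143

Mismatches occur at site 4 (G→A), site 10 (C→T), site 15 (C→G), site 22 (T→A), site 33 (C→T), site 39 (G→C).
There are 6 differences over 42 sites, so p = 6/42 = 0.143.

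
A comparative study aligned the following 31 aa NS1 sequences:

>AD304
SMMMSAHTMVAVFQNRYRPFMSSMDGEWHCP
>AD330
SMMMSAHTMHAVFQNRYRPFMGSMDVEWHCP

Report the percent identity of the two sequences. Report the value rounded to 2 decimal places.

Mismatches occur at site 10 (V/H), site 22 (S/G), site 26 (G/V).
28 of the 31 sites match, so the percent identity is 28/31 × 100 = 90.32%.

90.32%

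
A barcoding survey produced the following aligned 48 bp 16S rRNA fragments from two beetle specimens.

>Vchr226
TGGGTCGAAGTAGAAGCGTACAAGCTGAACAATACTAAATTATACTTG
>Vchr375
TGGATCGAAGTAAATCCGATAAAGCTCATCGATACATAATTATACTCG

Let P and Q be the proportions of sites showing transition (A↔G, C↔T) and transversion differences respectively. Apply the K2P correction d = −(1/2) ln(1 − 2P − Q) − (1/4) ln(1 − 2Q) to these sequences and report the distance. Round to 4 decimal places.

Differing sites — 4:G/A (Ti); 13:G/A (Ti); 15:A/T (Tv); 16:G/C (Tv); 19:T/A (Tv); 20:A/T (Tv); 21:C/A (Tv); 27:G/C (Tv); 29:A/T (Tv); 31:A/G (Ti); 36:T/A (Tv); 37:A/T (Tv); 47:T/C (Ti).
Of the 13 differences, 4 transitions and 9 transversions over 48 sites: P = 4/48 = 0.083333, Q = 9/48 = 0.187500.
d = −0.5·ln(0.645834) − 0.25·ln(0.625000) = −0.5·(-0.437213) − 0.25·(-0.470004) = 0.3361.

0.3361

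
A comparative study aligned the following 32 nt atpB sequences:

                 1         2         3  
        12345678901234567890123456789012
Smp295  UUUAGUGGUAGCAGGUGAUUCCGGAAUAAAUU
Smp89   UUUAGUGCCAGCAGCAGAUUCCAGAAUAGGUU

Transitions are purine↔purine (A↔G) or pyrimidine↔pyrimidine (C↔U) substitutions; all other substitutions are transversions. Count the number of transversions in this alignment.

3

Mismatches occur at site 8 (G/C, transversion), site 9 (U/C, transition), site 15 (G/C, transversion), site 16 (U/A, transversion), site 23 (G/A, transition), site 29 (A/G, transition), site 30 (A/G, transition).
Of the 7 differences, 4 transitions and 3 transversions, so the answer is 3.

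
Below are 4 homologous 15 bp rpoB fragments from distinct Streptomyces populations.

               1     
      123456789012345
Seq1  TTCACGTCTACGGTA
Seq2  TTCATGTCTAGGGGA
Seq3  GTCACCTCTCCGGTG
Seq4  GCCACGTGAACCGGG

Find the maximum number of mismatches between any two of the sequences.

Pairwise Hamming distances:
  Seq1 vs Seq2: 3
  Seq1 vs Seq3: 4
  Seq1 vs Seq4: 7
  Seq2 vs Seq3: 7
  Seq2 vs Seq4: 8
  Seq3 vs Seq4: 7
The largest is 8, between Seq2 and Seq4.

8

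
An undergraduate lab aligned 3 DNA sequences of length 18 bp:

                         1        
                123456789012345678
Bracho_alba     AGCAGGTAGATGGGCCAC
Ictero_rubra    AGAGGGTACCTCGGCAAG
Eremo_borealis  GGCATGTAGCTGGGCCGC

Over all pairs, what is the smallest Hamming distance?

Pairwise Hamming distances:
  Bracho_alba vs Ictero_rubra: 7
  Bracho_alba vs Eremo_borealis: 4
  Ictero_rubra vs Eremo_borealis: 9
The smallest is 4, between Bracho_alba and Eremo_borealis.

4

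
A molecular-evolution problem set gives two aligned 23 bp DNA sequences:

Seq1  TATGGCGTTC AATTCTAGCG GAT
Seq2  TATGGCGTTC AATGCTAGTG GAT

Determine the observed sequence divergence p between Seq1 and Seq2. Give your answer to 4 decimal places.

The sequences differ at positions 14 (T/G), 19 (C/T).
There are 2 differences over 23 sites, so p = 2/23 = 0.0870.

0.0870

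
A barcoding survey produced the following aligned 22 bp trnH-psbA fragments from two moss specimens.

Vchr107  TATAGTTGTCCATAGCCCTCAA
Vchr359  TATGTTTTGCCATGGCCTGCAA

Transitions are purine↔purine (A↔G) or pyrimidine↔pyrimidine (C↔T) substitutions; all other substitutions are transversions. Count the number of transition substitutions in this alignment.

3

Differing sites — 4:A/G (Ti); 5:G/T (Tv); 8:G/T (Tv); 9:T/G (Tv); 14:A/G (Ti); 18:C/T (Ti); 19:T/G (Tv).
Of the 7 differences, 3 transitions and 4 transversions, so the answer is 3.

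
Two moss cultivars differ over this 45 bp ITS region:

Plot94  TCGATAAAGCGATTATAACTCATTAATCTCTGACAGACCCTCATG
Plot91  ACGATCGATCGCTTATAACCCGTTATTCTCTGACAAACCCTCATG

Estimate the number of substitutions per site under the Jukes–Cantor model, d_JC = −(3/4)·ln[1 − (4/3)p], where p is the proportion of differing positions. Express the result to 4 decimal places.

Differing sites — 1:T/A; 6:A/C; 7:A/G; 9:G/T; 12:A/C; 20:T/C; 22:A/G; 26:A/T; 36:G/A.
p = 9/45 = 0.200000.
d = −0.75 · ln(1 − (4/3)·0.200000) = −0.75 · ln(0.733333) = −0.75 · (-0.310155) = 0.2326.

0.2326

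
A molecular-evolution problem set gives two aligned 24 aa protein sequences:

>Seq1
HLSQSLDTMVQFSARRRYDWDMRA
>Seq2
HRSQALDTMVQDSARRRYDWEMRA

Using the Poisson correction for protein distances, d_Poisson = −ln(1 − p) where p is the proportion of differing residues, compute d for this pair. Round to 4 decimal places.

0.1823

Mismatches occur at site 2 (L↔R), site 5 (S↔A), site 12 (F↔D), site 21 (D↔E).
p = 4/24 = 0.166667.
d = −ln(1 − 0.166667) = −ln(0.833333) = 0.1823.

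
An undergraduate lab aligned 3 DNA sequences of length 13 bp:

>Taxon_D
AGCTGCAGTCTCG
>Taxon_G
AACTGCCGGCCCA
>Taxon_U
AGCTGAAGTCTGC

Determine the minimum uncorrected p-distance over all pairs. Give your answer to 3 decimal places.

Pairwise Hamming distances:
  Taxon_D vs Taxon_G: 5
  Taxon_D vs Taxon_U: 3
  Taxon_G vs Taxon_U: 7
The smallest is 3 mismatches, between Taxon_D and Taxon_U; p = 3/13 = 0.231.

0.231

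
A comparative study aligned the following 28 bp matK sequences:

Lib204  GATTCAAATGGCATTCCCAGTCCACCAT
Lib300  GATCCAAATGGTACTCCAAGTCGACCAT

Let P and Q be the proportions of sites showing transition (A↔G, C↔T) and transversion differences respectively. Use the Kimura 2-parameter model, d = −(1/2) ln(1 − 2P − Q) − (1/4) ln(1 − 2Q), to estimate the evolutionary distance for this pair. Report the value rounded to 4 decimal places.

0.2068

The sequences differ at positions 4 (T/C, transition), 12 (C/T, transition), 14 (T/C, transition), 18 (C/A, transversion), 23 (C/G, transversion).
Of the 5 differences, 3 transitions and 2 transversions over 28 sites: P = 3/28 = 0.107143, Q = 2/28 = 0.071429.
d = −0.5·ln(0.714285) − 0.25·ln(0.857142) = −0.5·(-0.336473) − 0.25·(-0.154152) = 0.2068.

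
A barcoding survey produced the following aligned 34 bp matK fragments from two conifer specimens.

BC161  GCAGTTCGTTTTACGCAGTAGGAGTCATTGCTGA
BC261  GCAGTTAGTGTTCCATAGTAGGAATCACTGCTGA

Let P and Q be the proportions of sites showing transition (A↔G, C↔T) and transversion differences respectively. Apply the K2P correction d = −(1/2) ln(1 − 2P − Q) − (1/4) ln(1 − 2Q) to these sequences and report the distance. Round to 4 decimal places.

0.2440

Mismatches occur at site 7 (C↔A, transversion), site 10 (T↔G, transversion), site 13 (A↔C, transversion), site 15 (G↔A, transition), site 16 (C↔T, transition), site 24 (G↔A, transition), site 28 (T↔C, transition).
Of the 7 differences, 4 transitions and 3 transversions over 34 sites: P = 4/34 = 0.117647, Q = 3/34 = 0.088235.
d = −0.5·ln(0.676471) − 0.25·ln(0.823530) = −0.5·(-0.390866) − 0.25·(-0.194155) = 0.2440.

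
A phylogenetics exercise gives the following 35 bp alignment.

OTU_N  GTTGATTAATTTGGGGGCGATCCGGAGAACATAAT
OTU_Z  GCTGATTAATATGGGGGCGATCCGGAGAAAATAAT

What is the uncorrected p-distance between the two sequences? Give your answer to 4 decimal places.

0.0857

Differing sites — 2:T/C; 11:T/A; 30:C/A.
There are 3 differences over 35 sites, so p = 3/35 = 0.0857.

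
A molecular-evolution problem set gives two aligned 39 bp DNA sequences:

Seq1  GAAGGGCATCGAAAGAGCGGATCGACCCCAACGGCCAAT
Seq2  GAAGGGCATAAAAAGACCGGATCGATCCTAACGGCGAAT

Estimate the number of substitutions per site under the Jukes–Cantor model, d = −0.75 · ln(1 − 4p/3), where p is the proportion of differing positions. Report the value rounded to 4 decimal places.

0.1722

Mismatches occur at site 10 (C→A), site 11 (G→A), site 17 (G→C), site 26 (C→T), site 29 (C→T), site 36 (C→G).
p = 6/39 = 0.153846.
d = −0.75 · ln(1 − (4/3)·0.153846) = −0.75 · ln(0.794872) = −0.75 · (-0.229574) = 0.1722.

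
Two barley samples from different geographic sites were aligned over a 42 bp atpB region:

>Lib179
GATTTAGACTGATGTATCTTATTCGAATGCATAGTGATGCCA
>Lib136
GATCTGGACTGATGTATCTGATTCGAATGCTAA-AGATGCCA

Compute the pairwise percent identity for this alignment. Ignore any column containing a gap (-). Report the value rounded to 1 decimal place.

85.4%

Excluding the 1 gap column leaves 41 comparable sites.
Mismatches occur at site 4 (T/C), site 6 (A/G), site 20 (T/G), site 31 (A/T), site 32 (T/A), site 35 (T/A).
35 of the 41 comparable sites match, so the percent identity is 35/41 × 100 = 85.4%.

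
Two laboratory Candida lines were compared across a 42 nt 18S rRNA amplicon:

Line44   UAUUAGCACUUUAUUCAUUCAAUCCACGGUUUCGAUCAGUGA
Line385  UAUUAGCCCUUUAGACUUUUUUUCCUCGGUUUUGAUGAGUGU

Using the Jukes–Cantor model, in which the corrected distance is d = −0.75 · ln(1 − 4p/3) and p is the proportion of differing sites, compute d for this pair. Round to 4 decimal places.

0.3222

Mismatches occur at site 8 (A/C), site 14 (U/G), site 15 (U/A), site 17 (A/U), site 20 (C/U), site 21 (A/U), site 22 (A/U), site 26 (A/U), site 33 (C/U), site 37 (C/G), site 42 (A/U).
p = 11/42 = 0.261905.
d = −0.75 · ln(1 − (4/3)·0.261905) = −0.75 · ln(0.650793) = −0.75 · (-0.429564) = 0.3222.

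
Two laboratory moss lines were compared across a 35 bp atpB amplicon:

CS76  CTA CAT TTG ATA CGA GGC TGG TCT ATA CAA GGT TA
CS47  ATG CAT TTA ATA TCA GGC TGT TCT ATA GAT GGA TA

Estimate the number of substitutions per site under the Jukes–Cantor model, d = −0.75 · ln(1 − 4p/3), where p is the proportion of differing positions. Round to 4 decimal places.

0.3149

Differing sites — 1:C/A; 3:A/G; 9:G/A; 13:C/T; 14:G/C; 21:G/T; 28:C/G; 30:A/T; 33:T/A.
p = 9/35 = 0.257143.
d = −0.75 · ln(1 − (4/3)·0.257143) = −0.75 · ln(0.657143) = −0.75 · (-0.419854) = 0.3149.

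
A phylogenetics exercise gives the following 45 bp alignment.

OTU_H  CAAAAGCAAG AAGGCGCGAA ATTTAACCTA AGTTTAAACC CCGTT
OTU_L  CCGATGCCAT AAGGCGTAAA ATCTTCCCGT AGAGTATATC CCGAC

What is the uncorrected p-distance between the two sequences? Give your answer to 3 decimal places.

Mismatches occur at site 2 (A↔C), site 3 (A↔G), site 5 (A↔T), site 8 (A↔C), site 10 (G↔T), site 17 (C↔T), site 18 (G↔A), site 23 (T↔C), site 25 (A↔T), site 26 (A↔C), site 29 (T↔G), site 30 (A↔T), site 33 (T↔A), site 34 (T↔G), site 37 (A↔T), site 39 (C↔T), site 44 (T↔A), site 45 (T↔C).
There are 18 differences over 45 sites, so p = 18/45 = 0.400.

0.400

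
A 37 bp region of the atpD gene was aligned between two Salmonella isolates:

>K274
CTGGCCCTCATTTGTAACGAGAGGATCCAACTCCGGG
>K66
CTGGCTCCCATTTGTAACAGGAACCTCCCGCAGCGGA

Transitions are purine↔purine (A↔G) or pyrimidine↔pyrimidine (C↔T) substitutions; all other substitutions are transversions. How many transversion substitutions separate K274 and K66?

The sequences differ at positions 6 (C/T, transition), 8 (T/C, transition), 19 (G/A, transition), 20 (A/G, transition), 23 (G/A, transition), 24 (G/C, transversion), 25 (A/C, transversion), 29 (A/C, transversion), 30 (A/G, transition), 32 (T/A, transversion), 33 (C/G, transversion), 37 (G/A, transition).
Of the 12 differences, 7 transitions and 5 transversions, so the answer is 5.

5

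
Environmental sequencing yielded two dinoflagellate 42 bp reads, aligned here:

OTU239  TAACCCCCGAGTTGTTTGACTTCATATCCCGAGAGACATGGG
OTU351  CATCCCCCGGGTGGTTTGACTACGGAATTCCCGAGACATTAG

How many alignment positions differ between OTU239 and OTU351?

14

Mismatches occur at site 1 (T→C), site 3 (A→T), site 10 (A→G), site 13 (T→G), site 22 (T→A), site 24 (A→G), site 25 (T→G), site 27 (T→A), site 28 (C→T), site 29 (C→T), site 31 (G→C), site 32 (A→C), site 40 (G→T), site 41 (G→A).
That gives 14 mismatches out of 42 aligned sites, so the Hamming distance is 14.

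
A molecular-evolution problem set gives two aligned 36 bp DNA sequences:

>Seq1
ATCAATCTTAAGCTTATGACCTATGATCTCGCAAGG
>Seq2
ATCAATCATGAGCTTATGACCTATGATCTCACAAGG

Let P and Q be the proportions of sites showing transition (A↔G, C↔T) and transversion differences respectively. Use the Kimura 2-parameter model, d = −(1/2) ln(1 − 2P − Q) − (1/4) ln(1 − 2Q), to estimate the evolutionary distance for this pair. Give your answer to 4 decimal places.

Differing sites — 8:T/A (Tv); 10:A/G (Ti); 31:G/A (Ti).
Of the 3 differences, 2 transitions and 1 transversion over 36 sites: P = 2/36 = 0.055556, Q = 1/36 = 0.027778.
d = −0.5·ln(0.861110) − 0.25·ln(0.944444) = −0.5·(-0.149533) − 0.25·(-0.057159) = 0.0891.

0.0891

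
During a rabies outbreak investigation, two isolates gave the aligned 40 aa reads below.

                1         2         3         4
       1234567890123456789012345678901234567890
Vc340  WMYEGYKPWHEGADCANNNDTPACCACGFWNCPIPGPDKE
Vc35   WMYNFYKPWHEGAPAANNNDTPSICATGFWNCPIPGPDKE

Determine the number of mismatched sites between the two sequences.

7

Differing sites — 4:E/N; 5:G/F; 14:D/P; 15:C/A; 23:A/S; 24:C/I; 27:C/T.
That gives 7 mismatches out of 40 aligned sites, so the Hamming distance is 7.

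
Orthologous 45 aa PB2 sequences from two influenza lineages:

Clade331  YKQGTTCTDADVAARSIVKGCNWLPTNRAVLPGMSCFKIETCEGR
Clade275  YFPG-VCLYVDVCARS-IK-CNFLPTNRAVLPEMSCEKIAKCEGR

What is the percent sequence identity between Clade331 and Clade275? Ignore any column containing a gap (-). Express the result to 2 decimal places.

Excluding the 3 gap columns leaves 42 comparable sites.
The sequences differ at positions 2 (K/F), 3 (Q/P), 6 (T/V), 8 (T/L), 9 (D/Y), 10 (A/V), 13 (A/C), 18 (V/I), 23 (W/F), 33 (G/E), 37 (F/E), 40 (E/A), 41 (T/K).
29 of the 42 comparable sites match, so the percent identity is 29/42 × 100 = 69.05%.

69.05%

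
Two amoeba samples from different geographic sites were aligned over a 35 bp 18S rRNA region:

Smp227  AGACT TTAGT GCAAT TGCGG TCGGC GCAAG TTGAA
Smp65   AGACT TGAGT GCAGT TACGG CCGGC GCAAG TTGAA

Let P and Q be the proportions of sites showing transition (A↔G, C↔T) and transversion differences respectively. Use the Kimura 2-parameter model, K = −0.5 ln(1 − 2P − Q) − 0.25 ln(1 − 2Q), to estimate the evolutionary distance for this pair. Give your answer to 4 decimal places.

Mismatches occur at site 7 (T↔G, transversion), site 14 (A↔G, transition), site 17 (G↔A, transition), site 21 (T↔C, transition).
Of the 4 differences, 3 transitions and 1 transversion over 35 sites: P = 3/35 = 0.085714, Q = 1/35 = 0.028571.
d = −0.5·ln(0.800001) − 0.25·ln(0.942858) = −0.5·(-0.223142) − 0.25·(-0.058840) = 0.1263.

0.1263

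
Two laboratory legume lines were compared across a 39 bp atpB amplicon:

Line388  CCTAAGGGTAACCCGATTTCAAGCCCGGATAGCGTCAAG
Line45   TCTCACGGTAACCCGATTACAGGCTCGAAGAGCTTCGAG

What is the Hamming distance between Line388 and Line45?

Mismatches occur at site 1 (C↔T), site 4 (A↔C), site 6 (G↔C), site 19 (T↔A), site 22 (A↔G), site 25 (C↔T), site 28 (G↔A), site 30 (T↔G), site 34 (G↔T), site 37 (A↔G).
That gives 10 mismatches out of 39 aligned sites, so the Hamming distance is 10.

10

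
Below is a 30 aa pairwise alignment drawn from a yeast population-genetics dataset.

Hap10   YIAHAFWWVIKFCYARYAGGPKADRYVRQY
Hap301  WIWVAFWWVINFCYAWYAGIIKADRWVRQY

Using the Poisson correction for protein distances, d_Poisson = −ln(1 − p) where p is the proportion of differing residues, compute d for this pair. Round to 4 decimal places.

Mismatches occur at site 1 (Y/W), site 3 (A/W), site 4 (H/V), site 11 (K/N), site 16 (R/W), site 20 (G/I), site 21 (P/I), site 26 (Y/W).
p = 8/30 = 0.266667.
d = −ln(1 − 0.266667) = −ln(0.733333) = 0.3102.

0.3102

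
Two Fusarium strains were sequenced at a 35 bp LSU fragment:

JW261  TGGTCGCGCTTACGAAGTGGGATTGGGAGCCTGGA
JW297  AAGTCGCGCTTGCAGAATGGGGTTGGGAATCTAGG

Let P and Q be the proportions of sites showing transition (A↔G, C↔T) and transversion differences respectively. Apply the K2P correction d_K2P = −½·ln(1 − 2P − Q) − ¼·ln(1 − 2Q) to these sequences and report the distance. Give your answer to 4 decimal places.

Differing sites — 1:T/A (Tv); 2:G/A (Ti); 12:A/G (Ti); 14:G/A (Ti); 15:A/G (Ti); 17:G/A (Ti); 22:A/G (Ti); 29:G/A (Ti); 30:C/T (Ti); 33:G/A (Ti); 35:A/G (Ti).
Of the 11 differences, 10 transitions and 1 transversion over 35 sites: P = 10/35 = 0.285714, Q = 1/35 = 0.028571.
d = −0.5·ln(0.400001) − 0.25·ln(0.942858) = −0.5·(-0.916288) − 0.25·(-0.058840) = 0.4729.

0.4729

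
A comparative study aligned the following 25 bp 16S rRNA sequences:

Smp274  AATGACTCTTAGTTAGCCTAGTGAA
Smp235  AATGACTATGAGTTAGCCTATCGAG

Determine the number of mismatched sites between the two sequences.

5

The sequences differ at positions 8 (C/A), 10 (T/G), 21 (G/T), 22 (T/C), 25 (A/G).
That gives 5 mismatches out of 25 aligned sites, so the Hamming distance is 5.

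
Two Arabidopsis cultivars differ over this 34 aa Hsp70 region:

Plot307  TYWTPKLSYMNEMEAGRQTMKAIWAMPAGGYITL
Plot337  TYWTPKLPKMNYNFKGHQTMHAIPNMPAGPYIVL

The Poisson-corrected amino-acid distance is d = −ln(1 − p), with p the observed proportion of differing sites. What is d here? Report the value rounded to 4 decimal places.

0.4353

Differing sites — 8:S/P; 9:Y/K; 12:E/Y; 13:M/N; 14:E/F; 15:A/K; 17:R/H; 21:K/H; 24:W/P; 25:A/N; 30:G/P; 33:T/V.
p = 12/34 = 0.352941.
d = −ln(1 − 0.352941) = −ln(0.647059) = 0.4353.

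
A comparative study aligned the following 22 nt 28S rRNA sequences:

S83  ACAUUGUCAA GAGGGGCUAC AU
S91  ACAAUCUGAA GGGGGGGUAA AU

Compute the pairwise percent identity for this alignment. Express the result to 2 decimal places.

Differing sites — 4:U/A; 6:G/C; 8:C/G; 12:A/G; 17:C/G; 20:C/A.
16 of the 22 sites match, so the percent identity is 16/22 × 100 = 72.73%.

72.73%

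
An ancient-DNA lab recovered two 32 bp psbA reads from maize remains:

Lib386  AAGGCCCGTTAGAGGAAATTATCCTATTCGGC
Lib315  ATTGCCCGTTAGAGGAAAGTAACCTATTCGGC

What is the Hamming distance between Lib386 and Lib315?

The sequences differ at positions 2 (A/T), 3 (G/T), 19 (T/G), 22 (T/A).
That gives 4 mismatches out of 32 aligned sites, so the Hamming distance is 4.

4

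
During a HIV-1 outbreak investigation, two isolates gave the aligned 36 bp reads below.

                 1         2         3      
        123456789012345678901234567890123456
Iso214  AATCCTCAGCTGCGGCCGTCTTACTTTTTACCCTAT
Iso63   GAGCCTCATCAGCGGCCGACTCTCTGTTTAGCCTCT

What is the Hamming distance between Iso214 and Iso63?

The sequences differ at positions 1 (A/G), 3 (T/G), 9 (G/T), 11 (T/A), 19 (T/A), 22 (T/C), 23 (A/T), 26 (T/G), 31 (C/G), 35 (A/C).
That gives 10 mismatches out of 36 aligned sites, so the Hamming distance is 10.

10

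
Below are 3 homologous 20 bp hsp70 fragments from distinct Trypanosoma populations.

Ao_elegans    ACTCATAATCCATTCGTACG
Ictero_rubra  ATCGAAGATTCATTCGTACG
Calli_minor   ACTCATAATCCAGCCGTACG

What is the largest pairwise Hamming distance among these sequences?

8

Pairwise Hamming distances:
  Ao_elegans vs Ictero_rubra: 6
  Ao_elegans vs Calli_minor: 2
  Ictero_rubra vs Calli_minor: 8
The largest is 8, between Ictero_rubra and Calli_minor.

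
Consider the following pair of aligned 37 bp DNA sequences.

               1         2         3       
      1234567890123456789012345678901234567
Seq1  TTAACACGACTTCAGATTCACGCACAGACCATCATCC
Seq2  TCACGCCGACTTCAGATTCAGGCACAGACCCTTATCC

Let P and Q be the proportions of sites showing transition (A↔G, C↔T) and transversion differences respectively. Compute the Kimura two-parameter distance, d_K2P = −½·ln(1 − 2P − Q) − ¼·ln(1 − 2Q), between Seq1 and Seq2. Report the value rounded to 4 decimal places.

0.2181

Differing sites — 2:T/C (Ti); 4:A/C (Tv); 5:C/G (Tv); 6:A/C (Tv); 21:C/G (Tv); 31:A/C (Tv); 33:C/T (Ti).
Of the 7 differences, 2 transitions and 5 transversions over 37 sites: P = 2/37 = 0.054054, Q = 5/37 = 0.135135.
d = −0.5·ln(0.756757) − 0.25·ln(0.729730) = −0.5·(-0.278713) − 0.25·(-0.315081) = 0.2181.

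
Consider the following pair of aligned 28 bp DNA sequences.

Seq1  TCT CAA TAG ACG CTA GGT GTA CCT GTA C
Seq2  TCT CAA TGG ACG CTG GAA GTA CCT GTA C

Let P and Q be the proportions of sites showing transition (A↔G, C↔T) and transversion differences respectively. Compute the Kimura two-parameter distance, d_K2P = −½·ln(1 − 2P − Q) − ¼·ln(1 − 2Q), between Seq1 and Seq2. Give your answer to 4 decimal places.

Mismatches occur at site 8 (A/G, transition), site 15 (A/G, transition), site 17 (G/A, transition), site 18 (T/A, transversion).
Of the 4 differences, 3 transitions and 1 transversion over 28 sites: P = 3/28 = 0.107143, Q = 1/28 = 0.035714.
d = −0.5·ln(0.750000) − 0.25·ln(0.928572) = −0.5·(-0.287682) − 0.25·(-0.074107) = 0.1624.

0.1624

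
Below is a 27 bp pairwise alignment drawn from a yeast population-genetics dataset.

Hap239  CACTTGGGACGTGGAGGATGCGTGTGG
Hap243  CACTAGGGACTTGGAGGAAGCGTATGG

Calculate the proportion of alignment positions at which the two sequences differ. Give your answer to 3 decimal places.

The sequences differ at positions 5 (T/A), 11 (G/T), 19 (T/A), 24 (G/A).
There are 4 differences over 27 sites, so p = 4/27 = 0.148.

0.148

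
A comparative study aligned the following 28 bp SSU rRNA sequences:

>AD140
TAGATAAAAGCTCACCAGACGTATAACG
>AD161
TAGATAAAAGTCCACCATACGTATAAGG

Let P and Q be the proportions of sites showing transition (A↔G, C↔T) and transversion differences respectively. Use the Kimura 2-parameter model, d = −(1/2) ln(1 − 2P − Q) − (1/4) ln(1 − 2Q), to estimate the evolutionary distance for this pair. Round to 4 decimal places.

0.1591

Mismatches occur at site 11 (C→T, transition), site 12 (T→C, transition), site 18 (G→T, transversion), site 27 (C→G, transversion).
Of the 4 differences, 2 transitions and 2 transversions over 28 sites: P = 2/28 = 0.071429, Q = 2/28 = 0.071429.
d = −0.5·ln(0.785713) − 0.25·ln(0.857142) = −0.5·(-0.241164) − 0.25·(-0.154152) = 0.1591.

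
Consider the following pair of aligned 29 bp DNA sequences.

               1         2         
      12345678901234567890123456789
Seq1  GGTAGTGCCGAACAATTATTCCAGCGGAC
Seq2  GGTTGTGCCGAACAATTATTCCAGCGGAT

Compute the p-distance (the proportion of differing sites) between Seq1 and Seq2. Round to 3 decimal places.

0.069

Mismatches occur at site 4 (A/T), site 29 (C/T).
There are 2 differences over 29 sites, so p = 2/29 = 0.069.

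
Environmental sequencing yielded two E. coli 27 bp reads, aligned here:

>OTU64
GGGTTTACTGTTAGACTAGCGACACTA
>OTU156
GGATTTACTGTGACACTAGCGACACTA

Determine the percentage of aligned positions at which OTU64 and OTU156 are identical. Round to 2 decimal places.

88.89%

Mismatches occur at site 3 (G↔A), site 12 (T↔G), site 14 (G↔C).
24 of the 27 sites match, so the percent identity is 24/27 × 100 = 88.89%.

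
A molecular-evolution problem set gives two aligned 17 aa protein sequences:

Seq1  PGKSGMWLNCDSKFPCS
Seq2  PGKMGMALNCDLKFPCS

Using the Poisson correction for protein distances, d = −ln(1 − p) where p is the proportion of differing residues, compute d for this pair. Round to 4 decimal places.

The sequences differ at positions 4 (S/M), 7 (W/A), 12 (S/L).
p = 3/17 = 0.176471.
d = −ln(1 − 0.176471) = −ln(0.823529) = 0.1942.

0.1942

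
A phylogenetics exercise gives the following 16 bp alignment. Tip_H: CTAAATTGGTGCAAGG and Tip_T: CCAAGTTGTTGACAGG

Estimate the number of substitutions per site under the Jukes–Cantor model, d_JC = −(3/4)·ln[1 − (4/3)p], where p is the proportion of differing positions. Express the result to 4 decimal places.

0.4042

Differing sites — 2:T/C; 5:A/G; 9:G/T; 12:C/A; 13:A/C.
p = 5/16 = 0.312500.
d = −0.75 · ln(1 − (4/3)·0.312500) = −0.75 · ln(0.583333) = −0.75 · (-0.538997) = 0.4042.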